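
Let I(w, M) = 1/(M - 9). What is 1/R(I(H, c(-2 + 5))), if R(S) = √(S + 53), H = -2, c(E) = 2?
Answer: √2590/370 ≈ 0.13755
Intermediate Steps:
I(w, M) = 1/(-9 + M)
R(S) = √(53 + S)
1/R(I(H, c(-2 + 5))) = 1/(√(53 + 1/(-9 + 2))) = 1/(√(53 + 1/(-7))) = 1/(√(53 - ⅐)) = 1/(√(370/7)) = 1/(√2590/7) = √2590/370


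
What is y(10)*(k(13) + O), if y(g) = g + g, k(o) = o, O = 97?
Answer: 2200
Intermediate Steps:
y(g) = 2*g
y(10)*(k(13) + O) = (2*10)*(13 + 97) = 20*110 = 2200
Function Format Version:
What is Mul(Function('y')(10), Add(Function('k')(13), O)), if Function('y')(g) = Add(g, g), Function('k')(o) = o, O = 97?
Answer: 2200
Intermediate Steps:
Function('y')(g) = Mul(2, g)
Mul(Function('y')(10), Add(Function('k')(13), O)) = Mul(Mul(2, 10), Add(13, 97)) = Mul(20, 110) = 2200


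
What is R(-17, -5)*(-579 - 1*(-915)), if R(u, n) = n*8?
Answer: -13440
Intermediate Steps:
R(u, n) = 8*n
R(-17, -5)*(-579 - 1*(-915)) = (8*(-5))*(-579 - 1*(-915)) = -40*(-579 + 915) = -40*336 = -13440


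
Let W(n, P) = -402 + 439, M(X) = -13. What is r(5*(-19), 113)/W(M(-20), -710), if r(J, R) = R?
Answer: 113/37 ≈ 3.0541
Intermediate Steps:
W(n, P) = 37
r(5*(-19), 113)/W(M(-20), -710) = 113/37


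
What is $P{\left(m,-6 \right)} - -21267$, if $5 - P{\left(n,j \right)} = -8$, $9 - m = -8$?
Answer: $21280$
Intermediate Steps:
$m = 17$ ($m = 9 - -8 = 9 + 8 = 17$)
$P{\left(n,j \right)} = 13$ ($P{\left(n,j \right)} = 5 - -8 = 5 + 8 = 13$)
$P{\left(m,-6 \right)} - -21267 = 13 - -21267 = 13 + 21267 = 21280$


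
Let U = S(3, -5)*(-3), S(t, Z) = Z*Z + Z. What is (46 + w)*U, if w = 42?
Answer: -5280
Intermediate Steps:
S(t, Z) = Z + Z² (S(t, Z) = Z² + Z = Z + Z²)
U = -60 (U = -5*(1 - 5)*(-3) = -5*(-4)*(-3) = 20*(-3) = -60)
(46 + w)*U = (46 + 42)*(-60) = 88*(-60) = -5280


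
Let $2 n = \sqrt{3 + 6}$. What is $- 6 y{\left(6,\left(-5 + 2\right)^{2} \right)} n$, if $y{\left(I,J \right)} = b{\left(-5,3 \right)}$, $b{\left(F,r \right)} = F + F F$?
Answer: $-180$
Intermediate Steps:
$b{\left(F,r \right)} = F + F^{2}$
$n = \frac{3}{2}$ ($n = \frac{\sqrt{3 + 6}}{2} = \frac{\sqrt{9}}{2} = \frac{1}{2} \cdot 3 = \frac{3}{2} \approx 1.5$)
$y{\left(I,J \right)} = 20$ ($y{\left(I,J \right)} = - 5 \left(1 - 5\right) = \left(-5\right) \left(-4\right) = 20$)
$- 6 y{\left(6,\left(-5 + 2\right)^{2} \right)} n = \left(-6\right) 20 \cdot \frac{3}{2} = \left(-120\right) \frac{3}{2} = -180$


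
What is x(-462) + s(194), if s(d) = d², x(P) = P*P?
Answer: 251080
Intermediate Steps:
x(P) = P²
x(-462) + s(194) = (-462)² + 194² = 213444 + 37636 = 251080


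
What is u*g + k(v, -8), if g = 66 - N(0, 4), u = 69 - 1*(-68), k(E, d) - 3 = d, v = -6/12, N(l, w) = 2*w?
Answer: 7941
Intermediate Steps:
v = -½ (v = -6*1/12 = -½ ≈ -0.50000)
k(E, d) = 3 + d
u = 137 (u = 69 + 68 = 137)
g = 58 (g = 66 - 2*4 = 66 - 1*8 = 66 - 8 = 58)
u*g + k(v, -8) = 137*58 + (3 - 8) = 7946 - 5 = 7941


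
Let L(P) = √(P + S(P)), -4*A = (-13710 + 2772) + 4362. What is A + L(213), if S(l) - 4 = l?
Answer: 1644 + √430 ≈ 1664.7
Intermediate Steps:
S(l) = 4 + l
A = 1644 (A = -((-13710 + 2772) + 4362)/4 = -(-10938 + 4362)/4 = -¼*(-6576) = 1644)
L(P) = √(4 + 2*P) (L(P) = √(P + (4 + P)) = √(4 + 2*P))
A + L(213) = 1644 + √(4 + 2*213) = 1644 + √(4 + 426) = 1644 + √430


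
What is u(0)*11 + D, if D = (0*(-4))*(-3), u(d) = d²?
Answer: 0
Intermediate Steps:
D = 0 (D = 0*(-3) = 0)
u(0)*11 + D = 0²*11 + 0 = 0*11 + 0 = 0 + 0 = 0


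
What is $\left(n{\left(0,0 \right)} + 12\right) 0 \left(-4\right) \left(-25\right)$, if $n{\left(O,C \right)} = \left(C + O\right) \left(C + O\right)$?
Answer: $0$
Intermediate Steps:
$n{\left(O,C \right)} = \left(C + O\right)^{2}$
$\left(n{\left(0,0 \right)} + 12\right) 0 \left(-4\right) \left(-25\right) = \left(\left(0 + 0\right)^{2} + 12\right) 0 \left(-4\right) \left(-25\right) = \left(0^{2} + 12\right) 0 \left(-25\right) = \left(0 + 12\right) 0 \left(-25\right) = 12 \cdot 0 \left(-25\right) = 0 \left(-25\right) = 0$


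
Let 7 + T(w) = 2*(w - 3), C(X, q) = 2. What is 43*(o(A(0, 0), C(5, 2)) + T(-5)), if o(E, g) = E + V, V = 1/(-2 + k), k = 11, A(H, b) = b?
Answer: -8858/9 ≈ -984.22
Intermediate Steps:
T(w) = -13 + 2*w (T(w) = -7 + 2*(w - 3) = -7 + 2*(-3 + w) = -7 + (-6 + 2*w) = -13 + 2*w)
V = 1/9 (V = 1/(-2 + 11) = 1/9 ≈ 0.11111)
o(E, g) = 1/9 + E (o(E, g) = E + 1/9 = 1/9 + E)
43*(o(A(0, 0), C(5, 2)) + T(-5)) = 43*((1/9 + 0) + (-13 + 2*(-5))) = 43*(1/9 + (-13 - 10)) = 43*(1/9 - 23) = 43*(-206/9) = -8858/9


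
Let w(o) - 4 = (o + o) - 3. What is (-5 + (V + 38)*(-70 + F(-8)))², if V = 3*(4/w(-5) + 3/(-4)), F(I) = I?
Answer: 28933641/4 ≈ 7.2334e+6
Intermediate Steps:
w(o) = 1 + 2*o (w(o) = 4 + ((o + o) - 3) = 4 + (2*o - 3) = 4 + (-3 + 2*o) = 1 + 2*o)
V = -43/12 (V = 3*(4/(1 + 2*(-5)) + 3/(-4)) = 3*(4/(1 - 10) + 3*(-¼)) = 3*(4/(-9) - ¾) = 3*(4*(-⅑) - ¾) = 3*(-4/9 - ¾) = 3*(-43/36) = -43/12 ≈ -3.5833)
(-5 + (V + 38)*(-70 + F(-8)))² = (-5 + (-43/12 + 38)*(-70 - 8))² = (-5 + (413/12)*(-78))² = (-5 - 5369/2)² = (-5379/2)² = 28933641/4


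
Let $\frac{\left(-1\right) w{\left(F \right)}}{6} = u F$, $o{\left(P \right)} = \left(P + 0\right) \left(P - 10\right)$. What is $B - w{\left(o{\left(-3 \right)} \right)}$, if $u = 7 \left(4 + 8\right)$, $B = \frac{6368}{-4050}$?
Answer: $\frac{39800216}{2025} \approx 19654.0$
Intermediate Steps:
$o{\left(P \right)} = P \left(-10 + P\right)$
$B = - \frac{3184}{2025}$ ($B = 6368 \left(- \frac{1}{4050}\right) = - \frac{3184}{2025} \approx -1.5723$)
$u = 84$ ($u = 7 \cdot 12 = 84$)
$w{\left(F \right)} = - 504 F$ ($w{\left(F \right)} = - 6 \cdot 84 F = - 504 F$)
$B - w{\left(o{\left(-3 \right)} \right)} = - \frac{3184}{2025} - - 504 \left(- 3 \left(-10 - 3\right)\right) = - \frac{3184}{2025} - - 504 \left(\left(-3\right) \left(-13\right)\right) = - \frac{3184}{2025} - \left(-504\right) 39 = - \frac{3184}{2025} - -19656 = - \frac{3184}{2025} + 19656 = \frac{39800216}{2025}$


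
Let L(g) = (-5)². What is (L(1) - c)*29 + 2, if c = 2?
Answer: 669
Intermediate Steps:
L(g) = 25
(L(1) - c)*29 + 2 = (25 - 1*2)*29 + 2 = (25 - 2)*29 + 2 = 23*29 + 2 = 667 + 2 = 669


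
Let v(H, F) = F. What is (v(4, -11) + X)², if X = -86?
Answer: 9409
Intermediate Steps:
(v(4, -11) + X)² = (-11 - 86)² = (-97)² = 9409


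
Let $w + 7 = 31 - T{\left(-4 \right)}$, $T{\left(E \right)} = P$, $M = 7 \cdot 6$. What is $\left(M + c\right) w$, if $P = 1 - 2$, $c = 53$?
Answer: $2375$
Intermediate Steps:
$M = 42$
$P = -1$
$T{\left(E \right)} = -1$
$w = 25$ ($w = -7 + \left(31 - -1\right) = -7 + \left(31 + 1\right) = -7 + 32 = 25$)
$\left(M + c\right) w = \left(42 + 53\right) 25 = 95 \cdot 25 = 2375$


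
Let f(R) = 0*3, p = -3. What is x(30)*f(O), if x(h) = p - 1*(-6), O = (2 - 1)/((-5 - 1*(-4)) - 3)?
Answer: 0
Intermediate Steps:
O = -1/4 (O = 1/((-5 + 4) - 3) = 1/(-1 - 3) = 1/(-4) = 1*(-1/4) = -1/4 ≈ -0.25000)
f(R) = 0
x(h) = 3 (x(h) = -3 - 1*(-6) = -3 + 6 = 3)
x(30)*f(O) = 3*0 = 0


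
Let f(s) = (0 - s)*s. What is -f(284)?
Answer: 80656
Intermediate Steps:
f(s) = -s**2 (f(s) = (-s)*s = -s**2)
-f(284) = -(-1)*284**2 = -(-1)*80656 = -1*(-80656) = 80656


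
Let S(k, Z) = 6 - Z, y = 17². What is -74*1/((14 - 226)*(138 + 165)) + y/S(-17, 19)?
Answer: -9281621/417534 ≈ -22.230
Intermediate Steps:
y = 289
-74*1/((14 - 226)*(138 + 165)) + y/S(-17, 19) = -74*1/((14 - 226)*(138 + 165)) + 289/(6 - 1*19) = -74/((-212*303)) + 289/(6 - 19) = -74/(-64236) + 289/(-13) = -74*(-1/64236) + 289*(-1/13) = 37/32118 - 289/13 = -9281621/417534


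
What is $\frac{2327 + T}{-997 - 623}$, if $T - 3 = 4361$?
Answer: $- \frac{6691}{1620} \approx -4.1302$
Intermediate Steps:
$T = 4364$ ($T = 3 + 4361 = 4364$)
$\frac{2327 + T}{-997 - 623} = \frac{2327 + 4364}{-997 - 623} = \frac{6691}{-1620} = 6691 \left(- \frac{1}{1620}\right) = - \frac{6691}{1620}$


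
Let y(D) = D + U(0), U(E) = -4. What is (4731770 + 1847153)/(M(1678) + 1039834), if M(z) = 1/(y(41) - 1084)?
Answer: 6888132381/1088706197 ≈ 6.3269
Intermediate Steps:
y(D) = -4 + D (y(D) = D - 4 = -4 + D)
M(z) = -1/1047 (M(z) = 1/((-4 + 41) - 1084) = 1/(37 - 1084) = 1/(-1047) = -1/1047)
(4731770 + 1847153)/(M(1678) + 1039834) = (4731770 + 1847153)/(-1/1047 + 1039834) = 6578923/(1088706197/1047) = 6578923*(1047/1088706197) = 6888132381/1088706197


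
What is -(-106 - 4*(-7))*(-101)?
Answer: -7878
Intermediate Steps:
-(-106 - 4*(-7))*(-101) = -(-106 + 28)*(-101) = -(-78)*(-101) = -1*7878 = -7878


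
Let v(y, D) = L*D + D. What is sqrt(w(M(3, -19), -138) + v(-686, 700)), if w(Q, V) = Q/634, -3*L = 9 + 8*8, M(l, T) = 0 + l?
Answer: I*sqrt(59087514882)/1902 ≈ 127.8*I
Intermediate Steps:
M(l, T) = l
L = -73/3 (L = -(9 + 8*8)/3 = -(9 + 64)/3 = -1/3*73 = -73/3 ≈ -24.333)
w(Q, V) = Q/634 (w(Q, V) = Q*(1/634) = Q/634)
v(y, D) = -70*D/3 (v(y, D) = -73*D/3 + D = -70*D/3)
sqrt(w(M(3, -19), -138) + v(-686, 700)) = sqrt((1/634)*3 - 70/3*700) = sqrt(3/634 - 49000/3) = sqrt(-31065991/1902) = I*sqrt(59087514882)/1902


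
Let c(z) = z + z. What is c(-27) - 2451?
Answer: -2505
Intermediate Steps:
c(z) = 2*z
c(-27) - 2451 = 2*(-27) - 2451 = -54 - 2451 = -2505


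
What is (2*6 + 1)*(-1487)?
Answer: -19331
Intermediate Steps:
(2*6 + 1)*(-1487) = (12 + 1)*(-1487) = 13*(-1487) = -19331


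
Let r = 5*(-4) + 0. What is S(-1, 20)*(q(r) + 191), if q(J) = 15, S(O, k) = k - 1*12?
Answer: 1648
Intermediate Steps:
S(O, k) = -12 + k (S(O, k) = k - 12 = -12 + k)
r = -20 (r = -20 + 0 = -20)
S(-1, 20)*(q(r) + 191) = (-12 + 20)*(15 + 191) = 8*206 = 1648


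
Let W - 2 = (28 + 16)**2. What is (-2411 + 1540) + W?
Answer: 1067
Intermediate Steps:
W = 1938 (W = 2 + (28 + 16)**2 = 2 + 44**2 = 2 + 1936 = 1938)
(-2411 + 1540) + W = (-2411 + 1540) + 1938 = -871 + 1938 = 1067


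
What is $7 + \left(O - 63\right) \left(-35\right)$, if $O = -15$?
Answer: $2737$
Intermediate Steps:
$7 + \left(O - 63\right) \left(-35\right) = 7 + \left(-15 - 63\right) \left(-35\right) = 7 - -2730 = 7 + 2730 = 2737$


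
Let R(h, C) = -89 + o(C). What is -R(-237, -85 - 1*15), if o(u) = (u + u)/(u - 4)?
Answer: 1132/13 ≈ 87.077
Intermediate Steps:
o(u) = 2*u/(-4 + u) (o(u) = (2*u)/(-4 + u) = 2*u/(-4 + u))
R(h, C) = -89 + 2*C/(-4 + C)
-R(-237, -85 - 1*15) = -(356 - 87*(-85 - 1*15))/(-4 + (-85 - 1*15)) = -(356 - 87*(-85 - 15))/(-4 + (-85 - 15)) = -(356 - 87*(-100))/(-4 - 100) = -(356 + 8700)/(-104) = -(-1)*9056/104 = -1*(-1132/13) = 1132/13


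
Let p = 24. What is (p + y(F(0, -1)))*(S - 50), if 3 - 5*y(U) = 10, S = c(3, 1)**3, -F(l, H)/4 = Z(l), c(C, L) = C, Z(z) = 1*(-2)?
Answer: -2599/5 ≈ -519.80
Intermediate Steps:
Z(z) = -2
F(l, H) = 8 (F(l, H) = -4*(-2) = 8)
S = 27 (S = 3**3 = 27)
y(U) = -7/5 (y(U) = 3/5 - 1/5*10 = 3/5 - 2 = -7/5)
(p + y(F(0, -1)))*(S - 50) = (24 - 7/5)*(27 - 50) = (113/5)*(-23) = -2599/5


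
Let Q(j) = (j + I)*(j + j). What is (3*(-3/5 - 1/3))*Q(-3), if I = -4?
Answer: -588/5 ≈ -117.60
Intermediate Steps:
Q(j) = 2*j*(-4 + j) (Q(j) = (j - 4)*(j + j) = (-4 + j)*(2*j) = 2*j*(-4 + j))
(3*(-3/5 - 1/3))*Q(-3) = (3*(-3/5 - 1/3))*(2*(-3)*(-4 - 3)) = (3*(-3*1/5 - 1*1/3))*(2*(-3)*(-7)) = (3*(-3/5 - 1/3))*42 = (3*(-14/15))*42 = -14/5*42 = -588/5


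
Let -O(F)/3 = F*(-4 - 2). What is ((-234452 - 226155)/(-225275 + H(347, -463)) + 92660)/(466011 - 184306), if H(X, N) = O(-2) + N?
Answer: 20920679447/63601664670 ≈ 0.32893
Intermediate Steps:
O(F) = 18*F (O(F) = -3*F*(-4 - 2) = -3*F*(-6) = -(-18)*F = 18*F)
H(X, N) = -36 + N (H(X, N) = 18*(-2) + N = -36 + N)
((-234452 - 226155)/(-225275 + H(347, -463)) + 92660)/(466011 - 184306) = ((-234452 - 226155)/(-225275 + (-36 - 463)) + 92660)/(466011 - 184306) = (-460607/(-225275 - 499) + 92660)/281705 = (-460607/(-225774) + 92660)*(1/281705) = (-460607*(-1/225774) + 92660)*(1/281705) = (460607/225774 + 92660)*(1/281705) = (20920679447/225774)*(1/281705) = 20920679447/63601664670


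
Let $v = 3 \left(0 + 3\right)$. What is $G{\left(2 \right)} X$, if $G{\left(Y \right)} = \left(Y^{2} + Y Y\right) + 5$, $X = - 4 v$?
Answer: $-468$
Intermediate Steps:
$v = 9$ ($v = 3 \cdot 3 = 9$)
$X = -36$ ($X = \left(-4\right) 9 = -36$)
$G{\left(Y \right)} = 5 + 2 Y^{2}$ ($G{\left(Y \right)} = \left(Y^{2} + Y^{2}\right) + 5 = 2 Y^{2} + 5 = 5 + 2 Y^{2}$)
$G{\left(2 \right)} X = \left(5 + 2 \cdot 2^{2}\right) \left(-36\right) = \left(5 + 2 \cdot 4\right) \left(-36\right) = \left(5 + 8\right) \left(-36\right) = 13 \left(-36\right) = -468$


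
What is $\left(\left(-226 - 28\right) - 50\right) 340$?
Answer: $-103360$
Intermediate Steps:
$\left(\left(-226 - 28\right) - 50\right) 340 = \left(-254 - 50\right) 340 = \left(-304\right) 340 = -103360$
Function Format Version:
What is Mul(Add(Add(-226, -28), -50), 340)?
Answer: -103360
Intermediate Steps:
Mul(Add(Add(-226, -28), -50), 340) = Mul(Add(-254, -50), 340) = Mul(-304, 340) = -103360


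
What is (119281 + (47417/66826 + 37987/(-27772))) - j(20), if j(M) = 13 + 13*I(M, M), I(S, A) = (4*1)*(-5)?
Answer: 110914899058239/927945836 ≈ 1.1953e+5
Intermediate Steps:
I(S, A) = -20 (I(S, A) = 4*(-5) = -20)
j(M) = -247 (j(M) = 13 + 13*(-20) = 13 - 260 = -247)
(119281 + (47417/66826 + 37987/(-27772))) - j(20) = (119281 + (47417/66826 + 37987/(-27772))) - 1*(-247) = (119281 + (47417*(1/66826) + 37987*(-1/27772))) + 247 = (119281 + (47417/66826 - 37987/27772)) + 247 = (119281 - 610827169/927945836) + 247 = 110685696436747/927945836 + 247 = 110914899058239/927945836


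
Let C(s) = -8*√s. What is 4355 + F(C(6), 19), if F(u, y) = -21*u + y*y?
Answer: 4716 + 168*√6 ≈ 5127.5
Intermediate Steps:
F(u, y) = y² - 21*u (F(u, y) = -21*u + y² = y² - 21*u)
4355 + F(C(6), 19) = 4355 + (19² - (-168)*√6) = 4355 + (361 + 168*√6) = 4716 + 168*√6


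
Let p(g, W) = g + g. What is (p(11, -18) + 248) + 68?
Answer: 338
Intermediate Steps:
p(g, W) = 2*g
(p(11, -18) + 248) + 68 = (2*11 + 248) + 68 = (22 + 248) + 68 = 270 + 68 = 338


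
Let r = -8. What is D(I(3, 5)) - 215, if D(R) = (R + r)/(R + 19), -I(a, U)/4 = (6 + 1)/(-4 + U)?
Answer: -211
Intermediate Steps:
I(a, U) = -28/(-4 + U) (I(a, U) = -4*(6 + 1)/(-4 + U) = -28/(-4 + U))
D(R) = (-8 + R)/(19 + R) (D(R) = (R - 8)/(R + 19) = (-8 + R)/(19 + R))
D(I(3, 5)) - 215 = (-8 - 28/(-4 + 5))/(19 - 28/(-4 + 5)) - 215 = (-8 - 28/1)/(19 - 28/1) - 215 = (-8 - 28*1)/(19 - 28*1) - 215 = (-8 - 28)/(19 - 28) - 215 = -36/(-9) - 215 = -⅑*(-36) - 215 = 4 - 215 = -211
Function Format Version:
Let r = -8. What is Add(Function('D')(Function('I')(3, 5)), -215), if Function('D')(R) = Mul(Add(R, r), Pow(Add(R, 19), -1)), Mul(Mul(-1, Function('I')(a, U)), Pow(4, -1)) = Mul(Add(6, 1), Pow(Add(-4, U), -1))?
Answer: -211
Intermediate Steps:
Function('I')(a, U) = Mul(-28, Pow(Add(-4, U), -1)) (Function('I')(a, U) = Mul(-4, Mul(Add(6, 1), Pow(Add(-4, U), -1))) = Mul(-4, Mul(7, Pow(Add(-4, U), -1))) = Mul(-28, Pow(Add(-4, U), -1)))
Function('D')(R) = Mul(Pow(Add(19, R), -1), Add(-8, R)) (Function('D')(R) = Mul(Add(R, -8), Pow(Add(R, 19), -1)) = Mul(Add(-8, R), Pow(Add(19, R), -1)) = Mul(Pow(Add(19, R), -1), Add(-8, R)))
Add(Function('D')(Function('I')(3, 5)), -215) = Add(Mul(Pow(Add(19, Mul(-28, Pow(Add(-4, 5), -1))), -1), Add(-8, Mul(-28, Pow(Add(-4, 5), -1)))), -215) = Add(Mul(Pow(Add(19, Mul(-28, Pow(1, -1))), -1), Add(-8, Mul(-28, Pow(1, -1)))), -215) = Add(Mul(Pow(Add(19, Mul(-28, 1)), -1), Add(-8, Mul(-28, 1))), -215) = Add(Mul(Pow(Add(19, -28), -1), Add(-8, -28)), -215) = Add(Mul(Pow(-9, -1), -36), -215) = Add(Mul(Rational(-1, 9), -36), -215) = Add(4, -215) = -211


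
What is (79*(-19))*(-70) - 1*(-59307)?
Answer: 164377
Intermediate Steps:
(79*(-19))*(-70) - 1*(-59307) = -1501*(-70) + 59307 = 105070 + 59307 = 164377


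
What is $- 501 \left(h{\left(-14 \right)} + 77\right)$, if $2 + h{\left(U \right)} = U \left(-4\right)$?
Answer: $-65631$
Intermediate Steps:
$h{\left(U \right)} = -2 - 4 U$ ($h{\left(U \right)} = -2 + U \left(-4\right) = -2 - 4 U$)
$- 501 \left(h{\left(-14 \right)} + 77\right) = - 501 \left(\left(-2 - -56\right) + 77\right) = - 501 \left(\left(-2 + 56\right) + 77\right) = - 501 \left(54 + 77\right) = \left(-501\right) 131 = -65631$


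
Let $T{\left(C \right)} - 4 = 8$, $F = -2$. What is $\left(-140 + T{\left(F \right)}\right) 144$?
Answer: $-18432$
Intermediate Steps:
$T{\left(C \right)} = 12$ ($T{\left(C \right)} = 4 + 8 = 12$)
$\left(-140 + T{\left(F \right)}\right) 144 = \left(-140 + 12\right) 144 = \left(-128\right) 144 = -18432$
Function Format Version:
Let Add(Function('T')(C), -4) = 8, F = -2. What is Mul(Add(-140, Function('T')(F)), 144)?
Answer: -18432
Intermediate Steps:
Function('T')(C) = 12 (Function('T')(C) = Add(4, 8) = 12)
Mul(Add(-140, Function('T')(F)), 144) = Mul(Add(-140, 12), 144) = Mul(-128, 144) = -18432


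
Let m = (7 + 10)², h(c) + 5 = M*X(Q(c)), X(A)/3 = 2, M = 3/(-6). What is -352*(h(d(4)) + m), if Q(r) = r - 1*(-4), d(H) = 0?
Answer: -98912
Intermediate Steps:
Q(r) = 4 + r (Q(r) = r + 4 = 4 + r)
M = -½ (M = 3*(-⅙) = -½ ≈ -0.50000)
X(A) = 6 (X(A) = 3*2 = 6)
h(c) = -8 (h(c) = -5 - ½*6 = -5 - 3 = -8)
m = 289 (m = 17² = 289)
-352*(h(d(4)) + m) = -352*(-8 + 289) = -352*281 = -98912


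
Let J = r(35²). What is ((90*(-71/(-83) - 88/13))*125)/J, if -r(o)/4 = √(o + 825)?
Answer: 7178625*√82/176956 ≈ 367.35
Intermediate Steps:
r(o) = -4*√(825 + o) (r(o) = -4*√(o + 825) = -4*√(825 + o))
J = -20*√82 (J = -4*√(825 + 35²) = -4*√(825 + 1225) = -20*√82 ≈ -181.11)
((90*(-71/(-83) - 88/13))*125)/J = ((90*(-71/(-83) - 88/13))*125)/((-20*√82)) = ((90*(-71*(-1/83) - 88*1/13))*125)*(-√82/1640) = ((90*(71/83 - 88/13))*125)*(-√82/1640) = ((90*(-6381/1079))*125)*(-√82/1640) = (-574290/1079*125)*(-√82/1640) = -(-7178625)*√82/176956 = 7178625*√82/176956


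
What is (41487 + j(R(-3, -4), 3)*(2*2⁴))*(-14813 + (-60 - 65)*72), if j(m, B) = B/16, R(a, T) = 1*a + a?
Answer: -988072809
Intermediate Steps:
R(a, T) = 2*a (R(a, T) = a + a = 2*a)
j(m, B) = B/16 (j(m, B) = B*(1/16) = B/16)
(41487 + j(R(-3, -4), 3)*(2*2⁴))*(-14813 + (-60 - 65)*72) = (41487 + ((1/16)*3)*(2*2⁴))*(-14813 + (-60 - 65)*72) = (41487 + 3*(2*16)/16)*(-14813 - 125*72) = (41487 + (3/16)*32)*(-14813 - 9000) = (41487 + 6)*(-23813) = 41493*(-23813) = -988072809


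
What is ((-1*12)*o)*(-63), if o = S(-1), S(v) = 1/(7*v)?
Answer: -108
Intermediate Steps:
S(v) = 1/(7*v)
o = -⅐ (o = (⅐)/(-1) = (⅐)*(-1) = -⅐ ≈ -0.14286)
((-1*12)*o)*(-63) = (-1*12*(-⅐))*(-63) = -12*(-⅐)*(-63) = (12/7)*(-63) = -108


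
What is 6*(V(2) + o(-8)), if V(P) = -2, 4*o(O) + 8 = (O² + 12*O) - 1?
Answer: -147/2 ≈ -73.500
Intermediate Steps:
o(O) = -9/4 + 3*O + O²/4 (o(O) = -2 + ((O² + 12*O) - 1)/4 = -2 + (-1 + O² + 12*O)/4 = -2 + (-¼ + 3*O + O²/4) = -9/4 + 3*O + O²/4)
6*(V(2) + o(-8)) = 6*(-2 + (-9/4 + 3*(-8) + (¼)*(-8)²)) = 6*(-2 + (-9/4 - 24 + (¼)*64)) = 6*(-2 + (-9/4 - 24 + 16)) = 6*(-2 - 41/4) = 6*(-49/4) = -147/2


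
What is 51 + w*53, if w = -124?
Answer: -6521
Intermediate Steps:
51 + w*53 = 51 - 124*53 = 51 - 6572 = -6521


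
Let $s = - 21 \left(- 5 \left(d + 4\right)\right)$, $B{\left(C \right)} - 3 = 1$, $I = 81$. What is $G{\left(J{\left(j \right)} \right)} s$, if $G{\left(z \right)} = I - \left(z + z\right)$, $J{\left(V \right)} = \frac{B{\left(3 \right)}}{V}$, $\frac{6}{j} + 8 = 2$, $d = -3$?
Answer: $9345$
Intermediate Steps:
$j = -1$ ($j = \frac{6}{-8 + 2} = \frac{6}{-6} = 6 \left(- \frac{1}{6}\right) = -1$)
$B{\left(C \right)} = 4$ ($B{\left(C \right)} = 3 + 1 = 4$)
$J{\left(V \right)} = \frac{4}{V}$
$s = 105$ ($s = - 21 \left(- 5 \left(-3 + 4\right)\right) = - 21 \left(\left(-5\right) 1\right) = \left(-21\right) \left(-5\right) = 105$)
$G{\left(z \right)} = 81 - 2 z$ ($G{\left(z \right)} = 81 - \left(z + z\right) = 81 - 2 z$)
$G{\left(J{\left(j \right)} \right)} s = \left(81 - 2 \frac{4}{-1}\right) 105 = \left(81 - 2 \cdot 4 \left(-1\right)\right) 105 = \left(81 - -8\right) 105 = \left(81 + 8\right) 105 = 89 \cdot 105 = 9345$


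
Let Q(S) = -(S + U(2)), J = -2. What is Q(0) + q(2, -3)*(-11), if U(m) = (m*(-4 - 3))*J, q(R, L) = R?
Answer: -50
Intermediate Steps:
U(m) = 14*m (U(m) = (m*(-4 - 3))*(-2) = (m*(-7))*(-2) = -7*m*(-2) = 14*m)
Q(S) = -28 - S (Q(S) = -(S + 14*2) = -(S + 28) = -(28 + S) = -28 - S)
Q(0) + q(2, -3)*(-11) = (-28 - 1*0) + 2*(-11) = (-28 + 0) - 22 = -28 - 22 = -50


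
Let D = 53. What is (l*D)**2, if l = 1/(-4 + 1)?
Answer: 2809/9 ≈ 312.11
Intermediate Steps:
l = -1/3 (l = 1/(-3) = -1/3 ≈ -0.33333)
(l*D)**2 = (-1/3*53)**2 = (-53/3)**2 = 2809/9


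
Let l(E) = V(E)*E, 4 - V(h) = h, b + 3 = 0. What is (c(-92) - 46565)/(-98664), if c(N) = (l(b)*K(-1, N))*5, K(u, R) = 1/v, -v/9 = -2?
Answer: 279425/591984 ≈ 0.47201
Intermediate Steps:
b = -3 (b = -3 + 0 = -3)
V(h) = 4 - h
v = 18 (v = -9*(-2) = 18)
l(E) = E*(4 - E) (l(E) = (4 - E)*E = E*(4 - E))
K(u, R) = 1/18
c(N) = -35/6 (c(N) = (-3*(4 - 1*(-3))*(1/18))*5 = (-3*(4 + 3)*(1/18))*5 = (-3*7*(1/18))*5 = -21*1/18*5 = -7/6*5 = -35/6)
(c(-92) - 46565)/(-98664) = (-35/6 - 46565)/(-98664) = -279425/6*(-1/98664) = 279425/591984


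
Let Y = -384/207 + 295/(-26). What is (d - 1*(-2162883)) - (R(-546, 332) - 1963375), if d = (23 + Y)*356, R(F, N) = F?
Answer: 3704872250/897 ≈ 4.1303e+6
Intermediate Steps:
Y = -23683/1794 (Y = -384*1/207 + 295*(-1/26) = -128/69 - 295/26 = -23683/1794 ≈ -13.201)
d = 3129062/897 (d = (23 - 23683/1794)*356 = (17579/1794)*356 = 3129062/897 ≈ 3488.4)
(d - 1*(-2162883)) - (R(-546, 332) - 1963375) = (3129062/897 - 1*(-2162883)) - (-546 - 1963375) = (3129062/897 + 2162883) - 1*(-1963921) = 1943235113/897 + 1963921 = 3704872250/897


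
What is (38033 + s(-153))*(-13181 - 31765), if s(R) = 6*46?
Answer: -1721836314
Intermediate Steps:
s(R) = 276
(38033 + s(-153))*(-13181 - 31765) = (38033 + 276)*(-13181 - 31765) = 38309*(-44946) = -1721836314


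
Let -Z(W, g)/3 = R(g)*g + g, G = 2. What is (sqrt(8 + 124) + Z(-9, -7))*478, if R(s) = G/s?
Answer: 7170 + 956*sqrt(33) ≈ 12662.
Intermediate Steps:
R(s) = 2/s
Z(W, g) = -6 - 3*g (Z(W, g) = -3*((2/g)*g + g) = -3*(2 + g) = -6 - 3*g)
(sqrt(8 + 124) + Z(-9, -7))*478 = (sqrt(8 + 124) + (-6 - 3*(-7)))*478 = (sqrt(132) + (-6 + 21))*478 = (2*sqrt(33) + 15)*478 = (15 + 2*sqrt(33))*478 = 7170 + 956*sqrt(33)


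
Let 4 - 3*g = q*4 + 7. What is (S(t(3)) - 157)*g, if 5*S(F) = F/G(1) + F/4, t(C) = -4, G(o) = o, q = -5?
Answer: -2686/3 ≈ -895.33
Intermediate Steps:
S(F) = F/4 (S(F) = (F/1 + F/4)/5 = (F*1 + F*(¼))/5 = (F + F/4)/5 = (5*F/4)/5 = F/4)
g = 17/3 (g = 4/3 - (-5*4 + 7)/3 = 4/3 - (-20 + 7)/3 = 4/3 - ⅓*(-13) = 4/3 + 13/3 = 17/3 ≈ 5.6667)
(S(t(3)) - 157)*g = ((¼)*(-4) - 157)*(17/3) = (-1 - 157)*(17/3) = -158*17/3 = -2686/3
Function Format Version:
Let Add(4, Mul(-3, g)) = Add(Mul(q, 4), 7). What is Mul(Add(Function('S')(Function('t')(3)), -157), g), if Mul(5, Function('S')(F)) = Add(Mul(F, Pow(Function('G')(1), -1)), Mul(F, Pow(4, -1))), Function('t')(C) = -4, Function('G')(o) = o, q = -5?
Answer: Rational(-2686, 3) ≈ -895.33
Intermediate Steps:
Function('S')(F) = Mul(Rational(1, 4), F) (Function('S')(F) = Mul(Rational(1, 5), Add(Mul(F, Pow(1, -1)), Mul(F, Pow(4, -1)))) = Mul(Rational(1, 5), Add(Mul(F, 1), Mul(F, Rational(1, 4)))) = Mul(Rational(1, 5), Add(F, Mul(Rational(1, 4), F))) = Mul(Rational(1, 5), Mul(Rational(5, 4), F)) = Mul(Rational(1, 4), F))
g = Rational(17, 3) (g = Add(Rational(4, 3), Mul(Rational(-1, 3), Add(Mul(-5, 4), 7))) = Add(Rational(4, 3), Mul(Rational(-1, 3), Add(-20, 7))) = Add(Rational(4, 3), Mul(Rational(-1, 3), -13)) = Add(Rational(4, 3), Rational(13, 3)) = Rational(17, 3) ≈ 5.6667)
Mul(Add(Function('S')(Function('t')(3)), -157), g) = Mul(Add(Mul(Rational(1, 4), -4), -157), Rational(17, 3)) = Mul(Add(-1, -157), Rational(17, 3)) = Mul(-158, Rational(17, 3)) = Rational(-2686, 3)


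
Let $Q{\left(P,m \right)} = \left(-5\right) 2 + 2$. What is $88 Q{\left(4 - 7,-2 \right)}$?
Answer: $-704$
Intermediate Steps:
$Q{\left(P,m \right)} = -8$ ($Q{\left(P,m \right)} = -10 + 2 = -8$)
$88 Q{\left(4 - 7,-2 \right)} = 88 \left(-8\right) = -704$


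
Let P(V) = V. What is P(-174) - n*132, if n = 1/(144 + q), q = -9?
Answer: -7874/45 ≈ -174.98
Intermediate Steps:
n = 1/135 (n = 1/(144 - 9) = 1/135 ≈ 0.0074074)
P(-174) - n*132 = -174 - 132/135 = -174 - 1*44/45 = -174 - 44/45 = -7874/45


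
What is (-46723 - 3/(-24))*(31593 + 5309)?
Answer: -6896670133/4 ≈ -1.7242e+9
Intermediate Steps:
(-46723 - 3/(-24))*(31593 + 5309) = (-46723 - 1/24*(-3))*36902 = (-46723 + ⅛)*36902 = -373783/8*36902 = -6896670133/4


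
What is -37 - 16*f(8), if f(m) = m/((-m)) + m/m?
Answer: -37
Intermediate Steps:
f(m) = 0 (f(m) = m*(-1/m) + 1 = -1 + 1 = 0)
-37 - 16*f(8) = -37 - 16*0 = -37 + 0 = -37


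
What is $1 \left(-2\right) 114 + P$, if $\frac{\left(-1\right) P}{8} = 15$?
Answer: $-348$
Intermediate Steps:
$P = -120$ ($P = \left(-8\right) 15 = -120$)
$1 \left(-2\right) 114 + P = 1 \left(-2\right) 114 - 120 = \left(-2\right) 114 - 120 = -228 - 120 = -348$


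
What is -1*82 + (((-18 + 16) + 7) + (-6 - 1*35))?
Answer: -118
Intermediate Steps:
-1*82 + (((-18 + 16) + 7) + (-6 - 1*35)) = -82 + ((-2 + 7) + (-6 - 35)) = -82 + (5 - 41) = -82 - 36 = -118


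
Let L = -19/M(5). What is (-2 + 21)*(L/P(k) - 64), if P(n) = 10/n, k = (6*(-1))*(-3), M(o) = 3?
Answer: -7163/5 ≈ -1432.6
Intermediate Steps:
k = 18 (k = -6*(-3) = 18)
L = -19/3 ≈ -6.3333
(-2 + 21)*(L/P(k) - 64) = (-2 + 21)*(-19/(3*(10/18)) - 64) = 19*(-19/(3*(10*(1/18))) - 64) = 19*(-19/(3*5/9) - 64) = 19*(-19/3*9/5 - 64) = 19*(-57/5 - 64) = 19*(-377/5) = -7163/5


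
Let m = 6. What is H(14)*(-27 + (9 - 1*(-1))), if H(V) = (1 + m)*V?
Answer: -1666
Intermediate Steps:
H(V) = 7*V (H(V) = (1 + 6)*V = 7*V)
H(14)*(-27 + (9 - 1*(-1))) = (7*14)*(-27 + (9 - 1*(-1))) = 98*(-27 + (9 + 1)) = 98*(-27 + 10) = 98*(-17) = -1666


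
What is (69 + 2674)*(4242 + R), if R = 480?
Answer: 12952446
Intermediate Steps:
(69 + 2674)*(4242 + R) = (69 + 2674)*(4242 + 480) = 2743*4722 = 12952446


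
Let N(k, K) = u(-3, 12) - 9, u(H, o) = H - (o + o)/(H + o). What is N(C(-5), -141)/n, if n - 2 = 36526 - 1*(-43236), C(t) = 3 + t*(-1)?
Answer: -11/59823 ≈ -0.00018388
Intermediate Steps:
C(t) = 3 - t
n = 79764 (n = 2 + (36526 - 1*(-43236)) = 2 + (36526 + 43236) = 2 + 79762 = 79764)
u(H, o) = H - 2*o/(H + o)
N(k, K) = -44/3 (N(k, K) = ((-3)² - 2*12 - 3*12)/(-3 + 12) - 9 = (9 - 24 - 36)/9 - 9 = (⅑)*(-51) - 9 = -17/3 - 9 = -44/3)
N(C(-5), -141)/n = -44/3/79764 = -44/3*1/79764 = -11/59823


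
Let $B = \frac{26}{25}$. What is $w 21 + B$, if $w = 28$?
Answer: $\frac{14726}{25} \approx 589.04$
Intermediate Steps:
$B = \frac{26}{25}$ ($B = 26 \cdot \frac{1}{25} = \frac{26}{25} \approx 1.04$)
$w 21 + B = 28 \cdot 21 + \frac{26}{25} = 588 + \frac{26}{25} = \frac{14726}{25}$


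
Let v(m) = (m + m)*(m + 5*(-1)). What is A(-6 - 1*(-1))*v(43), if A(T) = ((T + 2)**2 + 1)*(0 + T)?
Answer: -163400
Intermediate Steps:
v(m) = 2*m*(-5 + m) (v(m) = (2*m)*(m - 5) = (2*m)*(-5 + m) = 2*m*(-5 + m))
A(T) = T*(1 + (2 + T)**2) (A(T) = ((2 + T)**2 + 1)*T = (1 + (2 + T)**2)*T = T*(1 + (2 + T)**2))
A(-6 - 1*(-1))*v(43) = ((-6 - 1*(-1))*(1 + (2 + (-6 - 1*(-1)))**2))*(2*43*(-5 + 43)) = ((-6 + 1)*(1 + (2 + (-6 + 1))**2))*(2*43*38) = -5*(1 + (2 - 5)**2)*3268 = -5*(1 + (-3)**2)*3268 = -5*(1 + 9)*3268 = -5*10*3268 = -50*3268 = -163400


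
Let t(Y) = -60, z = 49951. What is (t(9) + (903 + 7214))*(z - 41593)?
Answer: 67340406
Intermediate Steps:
(t(9) + (903 + 7214))*(z - 41593) = (-60 + (903 + 7214))*(49951 - 41593) = (-60 + 8117)*8358 = 8057*8358 = 67340406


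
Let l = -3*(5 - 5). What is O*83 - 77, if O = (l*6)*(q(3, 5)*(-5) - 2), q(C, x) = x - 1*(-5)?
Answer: -77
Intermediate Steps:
q(C, x) = 5 + x (q(C, x) = x + 5 = 5 + x)
l = 0 (l = -3*0 = 0)
O = 0 (O = (0*6)*((5 + 5)*(-5) - 2) = 0*(10*(-5) - 2) = 0*(-50 - 2) = 0*(-52) = 0)
O*83 - 77 = 0*83 - 77 = 0 - 77 = -77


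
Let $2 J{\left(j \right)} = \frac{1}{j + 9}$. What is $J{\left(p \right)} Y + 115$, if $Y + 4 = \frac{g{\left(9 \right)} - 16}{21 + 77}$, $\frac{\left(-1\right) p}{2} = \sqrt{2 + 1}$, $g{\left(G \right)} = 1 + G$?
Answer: $\frac{258613}{2254} - \frac{199 \sqrt{3}}{3381} \approx 114.63$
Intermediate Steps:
$p = - 2 \sqrt{3}$ ($p = - 2 \sqrt{2 + 1} = - 2 \sqrt{3} \approx -3.4641$)
$Y = - \frac{199}{49}$ ($Y = -4 + \frac{\left(1 + 9\right) - 16}{21 + 77} = -4 + \frac{10 - 16}{98} = -4 - \frac{3}{49} = - \frac{199}{49} \approx -4.0612$)
$J{\left(j \right)} = \frac{1}{2 \left(9 + j\right)}$ ($J{\left(j \right)} = \frac{1}{2 \left(j + 9\right)} = \frac{1}{2 \left(9 + j\right)}$)
$J{\left(p \right)} Y + 115 = \frac{1}{2 \left(9 - 2 \sqrt{3}\right)} \left(- \frac{199}{49}\right) + 115 = - \frac{199}{98 \left(9 - 2 \sqrt{3}\right)} + 115 = 115 - \frac{199}{98 \left(9 - 2 \sqrt{3}\right)}$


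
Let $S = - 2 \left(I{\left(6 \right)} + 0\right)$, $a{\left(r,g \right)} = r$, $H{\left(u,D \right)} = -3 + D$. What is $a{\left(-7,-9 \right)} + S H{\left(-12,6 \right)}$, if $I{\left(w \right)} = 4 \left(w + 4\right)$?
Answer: $-247$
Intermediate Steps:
$I{\left(w \right)} = 16 + 4 w$ ($I{\left(w \right)} = 4 \left(4 + w\right) = 16 + 4 w$)
$S = -80$ ($S = - 2 \left(\left(16 + 4 \cdot 6\right) + 0\right) = - 2 \left(\left(16 + 24\right) + 0\right) = - 2 \left(40 + 0\right) = \left(-2\right) 40 = -80$)
$a{\left(-7,-9 \right)} + S H{\left(-12,6 \right)} = -7 - 80 \left(-3 + 6\right) = -7 - 240 = -247$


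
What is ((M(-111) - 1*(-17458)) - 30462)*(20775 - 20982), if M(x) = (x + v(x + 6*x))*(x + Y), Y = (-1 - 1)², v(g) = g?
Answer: -16976484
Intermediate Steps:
Y = 4 (Y = (-2)² = 4)
M(x) = 8*x*(4 + x) (M(x) = (x + (x + 6*x))*(x + 4) = (x + 7*x)*(4 + x) = (8*x)*(4 + x) = 8*x*(4 + x))
((M(-111) - 1*(-17458)) - 30462)*(20775 - 20982) = ((8*(-111)*(4 - 111) - 1*(-17458)) - 30462)*(20775 - 20982) = ((8*(-111)*(-107) + 17458) - 30462)*(-207) = ((95016 + 17458) - 30462)*(-207) = (112474 - 30462)*(-207) = 82012*(-207) = -16976484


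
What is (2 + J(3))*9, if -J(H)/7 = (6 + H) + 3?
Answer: -738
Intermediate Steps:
J(H) = -63 - 7*H (J(H) = -7*((6 + H) + 3) = -7*(9 + H) = -63 - 7*H)
(2 + J(3))*9 = (2 + (-63 - 7*3))*9 = (2 + (-63 - 21))*9 = (2 - 84)*9 = -82*9 = -738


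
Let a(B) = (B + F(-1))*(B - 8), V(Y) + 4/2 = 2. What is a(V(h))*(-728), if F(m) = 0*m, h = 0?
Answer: 0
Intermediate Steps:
V(Y) = 0 (V(Y) = -2 + 2 = 0)
F(m) = 0
a(B) = B*(-8 + B) (a(B) = (B + 0)*(B - 8) = B*(-8 + B))
a(V(h))*(-728) = (0*(-8 + 0))*(-728) = (0*(-8))*(-728) = 0*(-728) = 0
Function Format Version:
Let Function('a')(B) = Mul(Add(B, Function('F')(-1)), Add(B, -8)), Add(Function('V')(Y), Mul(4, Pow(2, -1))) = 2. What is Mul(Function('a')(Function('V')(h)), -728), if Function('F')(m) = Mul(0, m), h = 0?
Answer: 0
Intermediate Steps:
Function('V')(Y) = 0 (Function('V')(Y) = Add(-2, 2) = 0)
Function('F')(m) = 0
Function('a')(B) = Mul(B, Add(-8, B)) (Function('a')(B) = Mul(Add(B, 0), Add(B, -8)) = Mul(B, Add(-8, B)))
Mul(Function('a')(Function('V')(h)), -728) = Mul(Mul(0, Add(-8, 0)), -728) = Mul(Mul(0, -8), -728) = Mul(0, -728) = 0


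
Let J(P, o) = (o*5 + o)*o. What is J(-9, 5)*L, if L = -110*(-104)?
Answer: 1716000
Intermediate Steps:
J(P, o) = 6*o² (J(P, o) = (5*o + o)*o = (6*o)*o = 6*o²)
L = 11440
J(-9, 5)*L = (6*5²)*11440 = (6*25)*11440 = 150*11440 = 1716000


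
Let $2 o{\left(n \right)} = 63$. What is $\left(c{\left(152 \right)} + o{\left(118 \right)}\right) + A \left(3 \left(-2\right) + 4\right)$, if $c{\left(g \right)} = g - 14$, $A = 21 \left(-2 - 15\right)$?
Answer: $\frac{1767}{2} \approx 883.5$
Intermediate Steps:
$o{\left(n \right)} = \frac{63}{2}$ ($o{\left(n \right)} = \frac{1}{2} \cdot 63 = \frac{63}{2}$)
$A = -357$ ($A = 21 \left(-17\right) = -357$)
$c{\left(g \right)} = -14 + g$
$\left(c{\left(152 \right)} + o{\left(118 \right)}\right) + A \left(3 \left(-2\right) + 4\right) = \left(\left(-14 + 152\right) + \frac{63}{2}\right) - 357 \left(3 \left(-2\right) + 4\right) = \left(138 + \frac{63}{2}\right) - 357 \left(-6 + 4\right) = \frac{339}{2} - -714 = \frac{339}{2} + 714 = \frac{1767}{2}$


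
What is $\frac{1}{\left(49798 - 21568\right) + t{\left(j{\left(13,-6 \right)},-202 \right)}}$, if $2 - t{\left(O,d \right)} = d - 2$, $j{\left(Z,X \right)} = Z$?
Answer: $\frac{1}{28436} \approx 3.5167 \cdot 10^{-5}$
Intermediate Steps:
$t{\left(O,d \right)} = 4 - d$ ($t{\left(O,d \right)} = 2 - \left(d - 2\right) = 2 - \left(-2 + d\right) = 4 - d$)
$\frac{1}{\left(49798 - 21568\right) + t{\left(j{\left(13,-6 \right)},-202 \right)}} = \frac{1}{\left(49798 - 21568\right) + \left(4 - -202\right)} = \frac{1}{\left(49798 - 21568\right) + \left(4 + 202\right)} = \frac{1}{28230 + 206} = \frac{1}{28436}$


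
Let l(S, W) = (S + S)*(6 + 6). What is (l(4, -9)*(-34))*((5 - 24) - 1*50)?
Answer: 225216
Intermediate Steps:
l(S, W) = 24*S (l(S, W) = (2*S)*12 = 24*S)
(l(4, -9)*(-34))*((5 - 24) - 1*50) = ((24*4)*(-34))*((5 - 24) - 1*50) = (96*(-34))*(-19 - 50) = -3264*(-69) = 225216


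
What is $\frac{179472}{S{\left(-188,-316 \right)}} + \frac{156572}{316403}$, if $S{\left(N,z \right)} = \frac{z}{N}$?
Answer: $\frac{2668929892340}{24995837} \approx 1.0678 \cdot 10^{5}$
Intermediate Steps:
$\frac{179472}{S{\left(-188,-316 \right)}} + \frac{156572}{316403} = \frac{179472}{\left(-316\right) \frac{1}{-188}} + \frac{156572}{316403} = \frac{179472}{\left(-316\right) \left(- \frac{1}{188}\right)} + 156572 \cdot \frac{1}{316403} = \frac{179472}{\frac{79}{47}} + \frac{156572}{316403} = 179472 \cdot \frac{47}{79} + \frac{156572}{316403} = \frac{8435184}{79} + \frac{156572}{316403} = \frac{2668929892340}{24995837}$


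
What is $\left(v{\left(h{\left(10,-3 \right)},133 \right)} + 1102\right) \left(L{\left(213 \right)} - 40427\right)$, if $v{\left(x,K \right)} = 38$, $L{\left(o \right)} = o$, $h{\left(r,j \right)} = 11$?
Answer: $-45843960$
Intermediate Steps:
$\left(v{\left(h{\left(10,-3 \right)},133 \right)} + 1102\right) \left(L{\left(213 \right)} - 40427\right) = \left(38 + 1102\right) \left(213 - 40427\right) = 1140 \left(-40214\right) = -45843960$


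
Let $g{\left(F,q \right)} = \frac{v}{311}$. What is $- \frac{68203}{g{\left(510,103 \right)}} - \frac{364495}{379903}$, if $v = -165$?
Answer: $\frac{8058112918424}{62683995} \approx 1.2855 \cdot 10^{5}$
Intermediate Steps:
$g{\left(F,q \right)} = - \frac{165}{311}$
$- \frac{68203}{g{\left(510,103 \right)}} - \frac{364495}{379903} = - \frac{68203}{- \frac{165}{311}} - \frac{364495}{379903} = \left(-68203\right) \left(- \frac{311}{165}\right) - \frac{364495}{379903} = \frac{21211133}{165} - \frac{364495}{379903} = \frac{8058112918424}{62683995}$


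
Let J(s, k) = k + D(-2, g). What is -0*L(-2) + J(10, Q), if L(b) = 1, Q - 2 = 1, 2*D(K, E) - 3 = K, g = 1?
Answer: 7/2 ≈ 3.5000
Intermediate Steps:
D(K, E) = 3/2 + K/2
Q = 3 (Q = 2 + 1 = 3)
J(s, k) = 1/2 + k (J(s, k) = k + (3/2 + (1/2)*(-2)) = k + (3/2 - 1) = k + 1/2 = 1/2 + k)
-0*L(-2) + J(10, Q) = -0 + (1/2 + 3) = -75*0 + 7/2 = 0 + 7/2 = 7/2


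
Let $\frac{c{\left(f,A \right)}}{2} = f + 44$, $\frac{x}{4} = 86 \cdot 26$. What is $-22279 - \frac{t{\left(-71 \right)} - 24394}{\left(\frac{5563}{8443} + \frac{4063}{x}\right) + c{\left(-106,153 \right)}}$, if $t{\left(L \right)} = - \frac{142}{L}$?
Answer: $- \frac{208584387984397}{9279700427} \approx -22478.0$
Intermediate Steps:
$x = 8944$ ($x = 4 \cdot 86 \cdot 26 = 4 \cdot 2236 = 8944$)
$c{\left(f,A \right)} = 88 + 2 f$ ($c{\left(f,A \right)} = 2 \left(f + 44\right) = 2 \left(44 + f\right) = 88 + 2 f$)
$-22279 - \frac{t{\left(-71 \right)} - 24394}{\left(\frac{5563}{8443} + \frac{4063}{x}\right) + c{\left(-106,153 \right)}} = -22279 - \frac{- \frac{142}{-71} - 24394}{\left(\frac{5563}{8443} + \frac{4063}{8944}\right) + \left(88 + 2 \left(-106\right)\right)} = -22279 - \frac{\left(-142\right) \left(- \frac{1}{71}\right) - 24394}{\left(5563 \cdot \frac{1}{8443} + 4063 \cdot \frac{1}{8944}\right) + \left(88 - 212\right)} = -22279 - \frac{2 - 24394}{\left(\frac{5563}{8443} + \frac{4063}{8944}\right) - 124} = -22279 - - \frac{24392}{\frac{84059381}{75514192} - 124} = -22279 - - \frac{24392}{- \frac{9279700427}{75514192}} = -22279 - \left(-24392\right) \left(- \frac{75514192}{9279700427}\right) = -22279 - \frac{1841942171264}{9279700427} = - \frac{208584387984397}{9279700427}$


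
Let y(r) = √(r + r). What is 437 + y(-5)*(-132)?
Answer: 437 - 132*I*√10 ≈ 437.0 - 417.42*I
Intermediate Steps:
y(r) = √2*√r (y(r) = √(2*r) = √2*√r)
437 + y(-5)*(-132) = 437 + (√2*√(-5))*(-132) = 437 + (√2*(I*√5))*(-132) = 437 + (I*√10)*(-132) = 437 - 132*I*√10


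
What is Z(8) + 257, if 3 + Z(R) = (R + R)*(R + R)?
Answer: 510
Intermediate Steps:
Z(R) = -3 + 4*R² (Z(R) = -3 + (R + R)*(R + R) = -3 + (2*R)*(2*R) = -3 + 4*R²)
Z(8) + 257 = (-3 + 4*8²) + 257 = (-3 + 4*64) + 257 = (-3 + 256) + 257 = 253 + 257 = 510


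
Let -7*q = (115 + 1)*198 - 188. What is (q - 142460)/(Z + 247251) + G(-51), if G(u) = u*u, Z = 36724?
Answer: 206772513/79513 ≈ 2600.5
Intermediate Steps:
G(u) = u²
q = -22780/7 (q = -((115 + 1)*198 - 188)/7 = -(116*198 - 188)/7 = -(22968 - 188)/7 = -⅐*22780 = -22780/7 ≈ -3254.3)
(q - 142460)/(Z + 247251) + G(-51) = (-22780/7 - 142460)/(36724 + 247251) + (-51)² = -1020000/7/283975 + 2601 = -1020000/7*1/283975 + 2601 = -40800/79513 + 2601 = 206772513/79513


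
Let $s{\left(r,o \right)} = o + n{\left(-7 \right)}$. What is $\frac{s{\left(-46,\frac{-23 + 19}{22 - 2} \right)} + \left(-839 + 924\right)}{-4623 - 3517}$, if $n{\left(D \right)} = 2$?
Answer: $- \frac{217}{20350} \approx -0.010663$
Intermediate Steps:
$s{\left(r,o \right)} = 2 + o$ ($s{\left(r,o \right)} = o + 2 = 2 + o$)
$\frac{s{\left(-46,\frac{-23 + 19}{22 - 2} \right)} + \left(-839 + 924\right)}{-4623 - 3517} = \frac{\left(2 + \frac{-23 + 19}{22 - 2}\right) + \left(-839 + 924\right)}{-4623 - 3517} = \frac{\left(2 - \frac{4}{20}\right) + 85}{-8140} = \left(\left(2 - \frac{1}{5}\right) + 85\right) \left(- \frac{1}{8140}\right) = \left(\frac{9}{5} + 85\right) \left(- \frac{1}{8140}\right) = \frac{434}{5} \left(- \frac{1}{8140}\right) = - \frac{217}{20350}$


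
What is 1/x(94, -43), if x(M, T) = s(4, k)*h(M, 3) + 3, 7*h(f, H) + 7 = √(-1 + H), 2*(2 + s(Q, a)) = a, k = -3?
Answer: 26/167 + 2*√2/167 ≈ 0.17263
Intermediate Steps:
s(Q, a) = -2 + a/2
h(f, H) = -1 + √(-1 + H)/7
x(M, T) = 13/2 - √2/2 (x(M, T) = (-2 + (½)*(-3))*(-1 + √(-1 + 3)/7) + 3 = (-2 - 3/2)*(-1 + √2/7) + 3 = -7*(-1 + √2/7)/2 + 3 = (7/2 - √2/2) + 3 = 13/2 - √2/2)
1/x(94, -43) = 1/(13/2 - √2/2)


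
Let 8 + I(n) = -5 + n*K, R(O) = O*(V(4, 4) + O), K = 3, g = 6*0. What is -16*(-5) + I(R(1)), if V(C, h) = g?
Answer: 70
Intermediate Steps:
g = 0
V(C, h) = 0
R(O) = O² (R(O) = O*(0 + O) = O*O = O²)
I(n) = -13 + 3*n (I(n) = -8 + (-5 + n*3) = -8 + (-5 + 3*n) = -13 + 3*n)
-16*(-5) + I(R(1)) = -16*(-5) + (-13 + 3*1²) = 80 + (-13 + 3*1) = 80 + (-13 + 3) = 80 - 10 = 70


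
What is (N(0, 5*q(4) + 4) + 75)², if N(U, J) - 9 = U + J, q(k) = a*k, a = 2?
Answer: 16384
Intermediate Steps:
q(k) = 2*k
N(U, J) = 9 + J + U (N(U, J) = 9 + (U + J) = 9 + (J + U) = 9 + J + U)
(N(0, 5*q(4) + 4) + 75)² = ((9 + (5*(2*4) + 4) + 0) + 75)² = ((9 + (5*8 + 4) + 0) + 75)² = ((9 + (40 + 4) + 0) + 75)² = ((9 + 44 + 0) + 75)² = (53 + 75)² = 128² = 16384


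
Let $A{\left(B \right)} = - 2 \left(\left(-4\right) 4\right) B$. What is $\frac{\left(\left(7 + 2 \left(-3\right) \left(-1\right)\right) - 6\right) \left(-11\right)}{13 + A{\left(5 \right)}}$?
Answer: $- \frac{77}{173} \approx -0.44509$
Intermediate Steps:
$A{\left(B \right)} = 32 B$ ($A{\left(B \right)} = \left(-2\right) \left(-16\right) B = 32 B$)
$\frac{\left(\left(7 + 2 \left(-3\right) \left(-1\right)\right) - 6\right) \left(-11\right)}{13 + A{\left(5 \right)}} = \frac{\left(\left(7 + 2 \left(-3\right) \left(-1\right)\right) - 6\right) \left(-11\right)}{13 + 32 \cdot 5} = \frac{\left(\left(7 - -6\right) - 6\right) \left(-11\right)}{13 + 160} = \frac{\left(\left(7 + 6\right) - 6\right) \left(-11\right)}{173} = \left(13 - 6\right) \left(-11\right) \frac{1}{173} = 7 \left(-11\right) \frac{1}{173} = \left(-77\right) \frac{1}{173} = - \frac{77}{173}$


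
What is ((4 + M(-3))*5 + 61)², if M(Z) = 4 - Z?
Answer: 13456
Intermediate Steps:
((4 + M(-3))*5 + 61)² = ((4 + (4 - 1*(-3)))*5 + 61)² = ((4 + (4 + 3))*5 + 61)² = ((4 + 7)*5 + 61)² = (11*5 + 61)² = (55 + 61)² = 116² = 13456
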